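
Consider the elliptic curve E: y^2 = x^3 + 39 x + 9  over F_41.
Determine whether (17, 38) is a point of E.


Check whether y^2 = x^3 + 39 x + 9 (mod 41) for (x, y) = (17, 38).
LHS: y^2 = 38^2 mod 41 = 9
RHS: x^3 + 39 x + 9 = 17^3 + 39*17 + 9 mod 41 = 9
LHS = RHS

Yes, on the curve


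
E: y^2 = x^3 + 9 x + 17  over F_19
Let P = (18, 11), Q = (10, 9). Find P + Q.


P != Q, so use the chord formula.
s = (y2 - y1) / (x2 - x1) = (17) / (11) mod 19 = 5
x3 = s^2 - x1 - x2 mod 19 = 5^2 - 18 - 10 = 16
y3 = s (x1 - x3) - y1 mod 19 = 5 * (18 - 16) - 11 = 18

P + Q = (16, 18)


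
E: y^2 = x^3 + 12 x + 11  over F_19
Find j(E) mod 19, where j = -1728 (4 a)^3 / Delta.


Delta = -16(4 a^3 + 27 b^2) mod 19 = 4
-1728 * (4 a)^3 = -1728 * (4*12)^3 mod 19 = 12
j = 12 * 4^(-1) mod 19 = 3

j = 3 (mod 19)


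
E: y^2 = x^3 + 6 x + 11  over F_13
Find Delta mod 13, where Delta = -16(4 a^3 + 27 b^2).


4 a^3 + 27 b^2 = 4*6^3 + 27*11^2 = 864 + 3267 = 4131
Delta = -16 * (4131) = -66096
Delta mod 13 = 9

Delta = 9 (mod 13)


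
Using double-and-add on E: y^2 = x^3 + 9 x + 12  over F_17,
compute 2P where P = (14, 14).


k = 2 = 10_2 (binary, LSB first: 01)
Double-and-add from P = (14, 14):
  bit 0 = 0: acc unchanged = O
  bit 1 = 1: acc = O + (8, 1) = (8, 1)

2P = (8, 1)


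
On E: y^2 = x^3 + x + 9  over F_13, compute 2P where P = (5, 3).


Doubling: s = (3 x1^2 + a) / (2 y1)
s = (3*5^2 + 1) / (2*3) mod 13 = 4
x3 = s^2 - 2 x1 mod 13 = 4^2 - 2*5 = 6
y3 = s (x1 - x3) - y1 mod 13 = 4 * (5 - 6) - 3 = 6

2P = (6, 6)


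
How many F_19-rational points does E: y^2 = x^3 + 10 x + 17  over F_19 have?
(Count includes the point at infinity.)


For each x in F_19, count y with y^2 = x^3 + 10 x + 17 mod 19:
  x = 0: RHS = 17, y in [6, 13]  -> 2 point(s)
  x = 1: RHS = 9, y in [3, 16]  -> 2 point(s)
  x = 2: RHS = 7, y in [8, 11]  -> 2 point(s)
  x = 3: RHS = 17, y in [6, 13]  -> 2 point(s)
  x = 4: RHS = 7, y in [8, 11]  -> 2 point(s)
  x = 8: RHS = 1, y in [1, 18]  -> 2 point(s)
  x = 9: RHS = 0, y in [0]  -> 1 point(s)
  x = 13: RHS = 7, y in [8, 11]  -> 2 point(s)
  x = 16: RHS = 17, y in [6, 13]  -> 2 point(s)
  x = 18: RHS = 6, y in [5, 14]  -> 2 point(s)
Affine points: 19. Add the point at infinity: total = 20.

#E(F_19) = 20


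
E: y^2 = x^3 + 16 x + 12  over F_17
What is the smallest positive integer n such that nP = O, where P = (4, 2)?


Compute successive multiples of P until we hit O:
  1P = (4, 2)
  2P = (10, 4)
  3P = (5, 9)
  4P = (6, 1)
  5P = (3, 6)
  6P = (9, 1)
  7P = (2, 1)
  8P = (7, 5)
  ... (continuing to 17P)
  17P = O

ord(P) = 17


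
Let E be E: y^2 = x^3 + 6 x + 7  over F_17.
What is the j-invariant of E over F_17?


Delta = -16(4 a^3 + 27 b^2) mod 17 = 11
-1728 * (4 a)^3 = -1728 * (4*6)^3 mod 17 = 1
j = 1 * 11^(-1) mod 17 = 14

j = 14 (mod 17)


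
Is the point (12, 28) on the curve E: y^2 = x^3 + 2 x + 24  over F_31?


Check whether y^2 = x^3 + 2 x + 24 (mod 31) for (x, y) = (12, 28).
LHS: y^2 = 28^2 mod 31 = 9
RHS: x^3 + 2 x + 24 = 12^3 + 2*12 + 24 mod 31 = 9
LHS = RHS

Yes, on the curve


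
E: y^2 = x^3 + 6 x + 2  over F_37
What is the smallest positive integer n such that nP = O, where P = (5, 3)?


Compute successive multiples of P until we hit O:
  1P = (5, 3)
  2P = (15, 10)
  3P = (26, 23)
  4P = (33, 32)
  5P = (24, 13)
  6P = (1, 3)
  7P = (31, 34)
  8P = (12, 10)
  ... (continuing to 33P)
  33P = O

ord(P) = 33


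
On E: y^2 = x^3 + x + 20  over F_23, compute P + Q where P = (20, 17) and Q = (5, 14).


P != Q, so use the chord formula.
s = (y2 - y1) / (x2 - x1) = (20) / (8) mod 23 = 14
x3 = s^2 - x1 - x2 mod 23 = 14^2 - 20 - 5 = 10
y3 = s (x1 - x3) - y1 mod 23 = 14 * (20 - 10) - 17 = 8

P + Q = (10, 8)


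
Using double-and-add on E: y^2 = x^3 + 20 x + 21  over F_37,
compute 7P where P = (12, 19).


k = 7 = 111_2 (binary, LSB first: 111)
Double-and-add from P = (12, 19):
  bit 0 = 1: acc = O + (12, 19) = (12, 19)
  bit 1 = 1: acc = (12, 19) + (3, 16) = (18, 16)
  bit 2 = 1: acc = (18, 16) + (35, 11) = (28, 0)

7P = (28, 0)


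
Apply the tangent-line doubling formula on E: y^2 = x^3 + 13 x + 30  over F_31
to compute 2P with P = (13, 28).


Doubling: s = (3 x1^2 + a) / (2 y1)
s = (3*13^2 + 13) / (2*28) mod 31 = 27
x3 = s^2 - 2 x1 mod 31 = 27^2 - 2*13 = 21
y3 = s (x1 - x3) - y1 mod 31 = 27 * (13 - 21) - 28 = 4

2P = (21, 4)


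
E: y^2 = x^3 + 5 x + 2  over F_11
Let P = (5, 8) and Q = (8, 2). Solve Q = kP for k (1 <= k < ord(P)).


Enumerate multiples of P until we hit Q = (8, 2):
  1P = (5, 8)
  2P = (4, 8)
  3P = (2, 3)
  4P = (8, 9)
  5P = (3, 0)
  6P = (8, 2)
Match found at i = 6.

k = 6


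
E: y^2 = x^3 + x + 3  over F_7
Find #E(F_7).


For each x in F_7, count y with y^2 = x^3 + 1 x + 3 mod 7:
  x = 4: RHS = 1, y in [1, 6]  -> 2 point(s)
  x = 5: RHS = 0, y in [0]  -> 1 point(s)
  x = 6: RHS = 1, y in [1, 6]  -> 2 point(s)
Affine points: 5. Add the point at infinity: total = 6.

#E(F_7) = 6


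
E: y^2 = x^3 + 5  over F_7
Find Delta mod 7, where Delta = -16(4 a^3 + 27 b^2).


4 a^3 + 27 b^2 = 4*0^3 + 27*5^2 = 0 + 675 = 675
Delta = -16 * (675) = -10800
Delta mod 7 = 1

Delta = 1 (mod 7)


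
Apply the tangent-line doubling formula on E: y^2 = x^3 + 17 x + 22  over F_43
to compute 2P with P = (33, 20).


Doubling: s = (3 x1^2 + a) / (2 y1)
s = (3*33^2 + 17) / (2*20) mod 43 = 9
x3 = s^2 - 2 x1 mod 43 = 9^2 - 2*33 = 15
y3 = s (x1 - x3) - y1 mod 43 = 9 * (33 - 15) - 20 = 13

2P = (15, 13)


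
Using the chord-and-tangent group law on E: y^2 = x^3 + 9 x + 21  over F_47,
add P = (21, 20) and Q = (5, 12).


P != Q, so use the chord formula.
s = (y2 - y1) / (x2 - x1) = (39) / (31) mod 47 = 24
x3 = s^2 - x1 - x2 mod 47 = 24^2 - 21 - 5 = 33
y3 = s (x1 - x3) - y1 mod 47 = 24 * (21 - 33) - 20 = 21

P + Q = (33, 21)


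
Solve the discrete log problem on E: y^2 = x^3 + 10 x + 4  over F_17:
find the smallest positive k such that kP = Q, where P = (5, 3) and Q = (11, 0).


Enumerate multiples of P until we hit Q = (11, 0):
  1P = (5, 3)
  2P = (7, 14)
  3P = (14, 7)
  4P = (11, 0)
Match found at i = 4.

k = 4


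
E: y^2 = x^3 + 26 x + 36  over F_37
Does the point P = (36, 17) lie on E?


Check whether y^2 = x^3 + 26 x + 36 (mod 37) for (x, y) = (36, 17).
LHS: y^2 = 17^2 mod 37 = 30
RHS: x^3 + 26 x + 36 = 36^3 + 26*36 + 36 mod 37 = 9
LHS != RHS

No, not on the curve


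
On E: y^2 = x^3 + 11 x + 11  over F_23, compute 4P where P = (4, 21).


k = 4 = 100_2 (binary, LSB first: 001)
Double-and-add from P = (4, 21):
  bit 0 = 0: acc unchanged = O
  bit 1 = 0: acc unchanged = O
  bit 2 = 1: acc = O + (4, 21) = (4, 21)

4P = (4, 21)


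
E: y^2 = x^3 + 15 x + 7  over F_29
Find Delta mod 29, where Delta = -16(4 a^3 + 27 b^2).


4 a^3 + 27 b^2 = 4*15^3 + 27*7^2 = 13500 + 1323 = 14823
Delta = -16 * (14823) = -237168
Delta mod 29 = 23

Delta = 23 (mod 29)


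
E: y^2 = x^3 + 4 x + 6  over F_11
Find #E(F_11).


For each x in F_11, count y with y^2 = x^3 + 4 x + 6 mod 11:
  x = 1: RHS = 0, y in [0]  -> 1 point(s)
  x = 2: RHS = 0, y in [0]  -> 1 point(s)
  x = 3: RHS = 1, y in [1, 10]  -> 2 point(s)
  x = 4: RHS = 9, y in [3, 8]  -> 2 point(s)
  x = 6: RHS = 4, y in [2, 9]  -> 2 point(s)
  x = 7: RHS = 3, y in [5, 6]  -> 2 point(s)
  x = 8: RHS = 0, y in [0]  -> 1 point(s)
  x = 9: RHS = 1, y in [1, 10]  -> 2 point(s)
  x = 10: RHS = 1, y in [1, 10]  -> 2 point(s)
Affine points: 15. Add the point at infinity: total = 16.

#E(F_11) = 16


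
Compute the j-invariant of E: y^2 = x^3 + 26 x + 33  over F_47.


Delta = -16(4 a^3 + 27 b^2) mod 47 = 9
-1728 * (4 a)^3 = -1728 * (4*26)^3 mod 47 = 2
j = 2 * 9^(-1) mod 47 = 42

j = 42 (mod 47)


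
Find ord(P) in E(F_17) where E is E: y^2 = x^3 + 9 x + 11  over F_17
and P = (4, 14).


Compute successive multiples of P until we hit O:
  1P = (4, 14)
  2P = (10, 9)
  3P = (7, 14)
  4P = (6, 3)
  5P = (16, 1)
  6P = (16, 16)
  7P = (6, 14)
  8P = (7, 3)
  ... (continuing to 11P)
  11P = O

ord(P) = 11


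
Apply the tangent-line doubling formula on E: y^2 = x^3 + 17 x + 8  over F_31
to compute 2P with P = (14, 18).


Doubling: s = (3 x1^2 + a) / (2 y1)
s = (3*14^2 + 17) / (2*18) mod 31 = 28
x3 = s^2 - 2 x1 mod 31 = 28^2 - 2*14 = 12
y3 = s (x1 - x3) - y1 mod 31 = 28 * (14 - 12) - 18 = 7

2P = (12, 7)


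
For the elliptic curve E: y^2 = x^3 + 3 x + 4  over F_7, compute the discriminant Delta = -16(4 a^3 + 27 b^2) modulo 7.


4 a^3 + 27 b^2 = 4*3^3 + 27*4^2 = 108 + 432 = 540
Delta = -16 * (540) = -8640
Delta mod 7 = 5

Delta = 5 (mod 7)


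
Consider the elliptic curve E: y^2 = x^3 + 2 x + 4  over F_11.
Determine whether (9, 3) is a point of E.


Check whether y^2 = x^3 + 2 x + 4 (mod 11) for (x, y) = (9, 3).
LHS: y^2 = 3^2 mod 11 = 9
RHS: x^3 + 2 x + 4 = 9^3 + 2*9 + 4 mod 11 = 3
LHS != RHS

No, not on the curve


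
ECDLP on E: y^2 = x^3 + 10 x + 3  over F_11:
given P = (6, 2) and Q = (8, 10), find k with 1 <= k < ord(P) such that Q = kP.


Enumerate multiples of P until we hit Q = (8, 10):
  1P = (6, 2)
  2P = (3, 4)
  3P = (0, 5)
  4P = (8, 10)
Match found at i = 4.

k = 4


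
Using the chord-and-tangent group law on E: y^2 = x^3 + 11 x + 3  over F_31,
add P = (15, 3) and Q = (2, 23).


P != Q, so use the chord formula.
s = (y2 - y1) / (x2 - x1) = (20) / (18) mod 31 = 8
x3 = s^2 - x1 - x2 mod 31 = 8^2 - 15 - 2 = 16
y3 = s (x1 - x3) - y1 mod 31 = 8 * (15 - 16) - 3 = 20

P + Q = (16, 20)


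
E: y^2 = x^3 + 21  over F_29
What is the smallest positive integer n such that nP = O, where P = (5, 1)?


Compute successive multiples of P until we hit O:
  1P = (5, 1)
  2P = (26, 9)
  3P = (28, 22)
  4P = (1, 14)
  5P = (10, 8)
  6P = (9, 5)
  7P = (16, 17)
  8P = (7, 4)
  ... (continuing to 30P)
  30P = O

ord(P) = 30


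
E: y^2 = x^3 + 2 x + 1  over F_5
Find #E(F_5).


For each x in F_5, count y with y^2 = x^3 + 2 x + 1 mod 5:
  x = 0: RHS = 1, y in [1, 4]  -> 2 point(s)
  x = 1: RHS = 4, y in [2, 3]  -> 2 point(s)
  x = 3: RHS = 4, y in [2, 3]  -> 2 point(s)
Affine points: 6. Add the point at infinity: total = 7.

#E(F_5) = 7


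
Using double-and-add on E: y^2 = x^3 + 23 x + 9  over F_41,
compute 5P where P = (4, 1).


k = 5 = 101_2 (binary, LSB first: 101)
Double-and-add from P = (4, 1):
  bit 0 = 1: acc = O + (4, 1) = (4, 1)
  bit 1 = 0: acc unchanged = (4, 1)
  bit 2 = 1: acc = (4, 1) + (18, 33) = (10, 38)

5P = (10, 38)


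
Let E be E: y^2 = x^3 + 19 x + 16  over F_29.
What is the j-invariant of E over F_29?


Delta = -16(4 a^3 + 27 b^2) mod 29 = 11
-1728 * (4 a)^3 = -1728 * (4*19)^3 mod 29 = 7
j = 7 * 11^(-1) mod 29 = 27

j = 27 (mod 29)


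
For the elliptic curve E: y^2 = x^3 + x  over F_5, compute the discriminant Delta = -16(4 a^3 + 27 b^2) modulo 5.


4 a^3 + 27 b^2 = 4*1^3 + 27*0^2 = 4 + 0 = 4
Delta = -16 * (4) = -64
Delta mod 5 = 1

Delta = 1 (mod 5)


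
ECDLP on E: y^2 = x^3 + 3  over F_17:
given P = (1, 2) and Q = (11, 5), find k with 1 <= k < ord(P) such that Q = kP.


Enumerate multiples of P until we hit Q = (11, 5):
  1P = (1, 2)
  2P = (6, 7)
  3P = (11, 5)
Match found at i = 3.

k = 3


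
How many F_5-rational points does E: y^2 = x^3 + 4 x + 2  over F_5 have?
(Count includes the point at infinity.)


For each x in F_5, count y with y^2 = x^3 + 4 x + 2 mod 5:
  x = 3: RHS = 1, y in [1, 4]  -> 2 point(s)
Affine points: 2. Add the point at infinity: total = 3.

#E(F_5) = 3


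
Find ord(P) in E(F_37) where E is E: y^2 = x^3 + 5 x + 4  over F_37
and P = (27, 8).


Compute successive multiples of P until we hit O:
  1P = (27, 8)
  2P = (30, 25)
  3P = (8, 1)
  4P = (13, 3)
  5P = (6, 18)
  6P = (20, 1)
  7P = (28, 28)
  8P = (12, 33)
  ... (continuing to 41P)
  41P = O

ord(P) = 41


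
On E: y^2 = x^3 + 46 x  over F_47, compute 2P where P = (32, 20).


Doubling: s = (3 x1^2 + a) / (2 y1)
s = (3*32^2 + 46) / (2*20) mod 47 = 38
x3 = s^2 - 2 x1 mod 47 = 38^2 - 2*32 = 17
y3 = s (x1 - x3) - y1 mod 47 = 38 * (32 - 17) - 20 = 33

2P = (17, 33)


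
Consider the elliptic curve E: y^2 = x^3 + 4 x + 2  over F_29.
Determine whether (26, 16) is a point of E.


Check whether y^2 = x^3 + 4 x + 2 (mod 29) for (x, y) = (26, 16).
LHS: y^2 = 16^2 mod 29 = 24
RHS: x^3 + 4 x + 2 = 26^3 + 4*26 + 2 mod 29 = 21
LHS != RHS

No, not on the curve


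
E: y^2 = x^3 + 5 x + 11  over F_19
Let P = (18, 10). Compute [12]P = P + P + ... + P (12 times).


k = 12 = 1100_2 (binary, LSB first: 0011)
Double-and-add from P = (18, 10):
  bit 0 = 0: acc unchanged = O
  bit 1 = 0: acc unchanged = O
  bit 2 = 1: acc = O + (5, 3) = (5, 3)
  bit 3 = 1: acc = (5, 3) + (1, 6) = (10, 15)

12P = (10, 15)


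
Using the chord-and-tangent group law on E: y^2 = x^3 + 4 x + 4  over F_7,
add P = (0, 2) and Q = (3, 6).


P != Q, so use the chord formula.
s = (y2 - y1) / (x2 - x1) = (4) / (3) mod 7 = 6
x3 = s^2 - x1 - x2 mod 7 = 6^2 - 0 - 3 = 5
y3 = s (x1 - x3) - y1 mod 7 = 6 * (0 - 5) - 2 = 3

P + Q = (5, 3)


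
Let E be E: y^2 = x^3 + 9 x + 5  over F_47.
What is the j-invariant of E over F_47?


Delta = -16(4 a^3 + 27 b^2) mod 47 = 25
-1728 * (4 a)^3 = -1728 * (4*9)^3 mod 47 = 23
j = 23 * 25^(-1) mod 47 = 31

j = 31 (mod 47)


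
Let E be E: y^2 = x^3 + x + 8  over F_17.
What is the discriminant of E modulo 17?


4 a^3 + 27 b^2 = 4*1^3 + 27*8^2 = 4 + 1728 = 1732
Delta = -16 * (1732) = -27712
Delta mod 17 = 15

Delta = 15 (mod 17)


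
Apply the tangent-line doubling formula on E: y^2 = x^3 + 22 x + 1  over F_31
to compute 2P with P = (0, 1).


Doubling: s = (3 x1^2 + a) / (2 y1)
s = (3*0^2 + 22) / (2*1) mod 31 = 11
x3 = s^2 - 2 x1 mod 31 = 11^2 - 2*0 = 28
y3 = s (x1 - x3) - y1 mod 31 = 11 * (0 - 28) - 1 = 1

2P = (28, 1)


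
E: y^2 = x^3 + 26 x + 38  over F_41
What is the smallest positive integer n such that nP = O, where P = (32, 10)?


Compute successive multiples of P until we hit O:
  1P = (32, 10)
  2P = (2, 4)
  3P = (30, 15)
  4P = (16, 32)
  5P = (25, 6)
  6P = (27, 28)
  7P = (13, 20)
  8P = (4, 40)
  ... (continuing to 34P)
  34P = O

ord(P) = 34


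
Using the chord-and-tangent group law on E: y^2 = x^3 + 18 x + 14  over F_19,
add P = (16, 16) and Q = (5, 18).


P != Q, so use the chord formula.
s = (y2 - y1) / (x2 - x1) = (2) / (8) mod 19 = 5
x3 = s^2 - x1 - x2 mod 19 = 5^2 - 16 - 5 = 4
y3 = s (x1 - x3) - y1 mod 19 = 5 * (16 - 4) - 16 = 6

P + Q = (4, 6)


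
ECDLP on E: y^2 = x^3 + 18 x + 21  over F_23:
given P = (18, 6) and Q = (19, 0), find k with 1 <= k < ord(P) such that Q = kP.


Enumerate multiples of P until we hit Q = (19, 0):
  1P = (18, 6)
  2P = (14, 2)
  3P = (15, 20)
  4P = (22, 5)
  5P = (19, 0)
Match found at i = 5.

k = 5


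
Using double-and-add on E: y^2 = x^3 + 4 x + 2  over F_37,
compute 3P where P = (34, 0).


k = 3 = 11_2 (binary, LSB first: 11)
Double-and-add from P = (34, 0):
  bit 0 = 1: acc = O + (34, 0) = (34, 0)
  bit 1 = 1: acc = (34, 0) + O = (34, 0)

3P = (34, 0)


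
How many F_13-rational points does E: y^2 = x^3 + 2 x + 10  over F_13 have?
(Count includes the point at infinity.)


For each x in F_13, count y with y^2 = x^3 + 2 x + 10 mod 13:
  x = 0: RHS = 10, y in [6, 7]  -> 2 point(s)
  x = 1: RHS = 0, y in [0]  -> 1 point(s)
  x = 2: RHS = 9, y in [3, 10]  -> 2 point(s)
  x = 3: RHS = 4, y in [2, 11]  -> 2 point(s)
  x = 4: RHS = 4, y in [2, 11]  -> 2 point(s)
  x = 6: RHS = 4, y in [2, 11]  -> 2 point(s)
  x = 7: RHS = 3, y in [4, 9]  -> 2 point(s)
  x = 9: RHS = 3, y in [4, 9]  -> 2 point(s)
  x = 10: RHS = 3, y in [4, 9]  -> 2 point(s)
Affine points: 17. Add the point at infinity: total = 18.

#E(F_13) = 18


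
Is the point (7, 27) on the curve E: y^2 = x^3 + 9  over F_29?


Check whether y^2 = x^3 + 0 x + 9 (mod 29) for (x, y) = (7, 27).
LHS: y^2 = 27^2 mod 29 = 4
RHS: x^3 + 0 x + 9 = 7^3 + 0*7 + 9 mod 29 = 4
LHS = RHS

Yes, on the curve


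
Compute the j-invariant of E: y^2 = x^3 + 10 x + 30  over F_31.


Delta = -16(4 a^3 + 27 b^2) mod 31 = 17
-1728 * (4 a)^3 = -1728 * (4*10)^3 mod 31 = 4
j = 4 * 17^(-1) mod 31 = 13

j = 13 (mod 31)


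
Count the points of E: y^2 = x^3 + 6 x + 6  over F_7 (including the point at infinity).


For each x in F_7, count y with y^2 = x^3 + 6 x + 6 mod 7:
  x = 3: RHS = 2, y in [3, 4]  -> 2 point(s)
  x = 5: RHS = 0, y in [0]  -> 1 point(s)
Affine points: 3. Add the point at infinity: total = 4.

#E(F_7) = 4


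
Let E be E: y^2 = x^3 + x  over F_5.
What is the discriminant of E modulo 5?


4 a^3 + 27 b^2 = 4*1^3 + 27*0^2 = 4 + 0 = 4
Delta = -16 * (4) = -64
Delta mod 5 = 1

Delta = 1 (mod 5)


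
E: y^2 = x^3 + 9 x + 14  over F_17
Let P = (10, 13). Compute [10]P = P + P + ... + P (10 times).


k = 10 = 1010_2 (binary, LSB first: 0101)
Double-and-add from P = (10, 13):
  bit 0 = 0: acc unchanged = O
  bit 1 = 1: acc = O + (16, 2) = (16, 2)
  bit 2 = 0: acc unchanged = (16, 2)
  bit 3 = 1: acc = (16, 2) + (11, 4) = (16, 15)

10P = (16, 15)


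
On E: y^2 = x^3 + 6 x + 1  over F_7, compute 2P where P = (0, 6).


Doubling: s = (3 x1^2 + a) / (2 y1)
s = (3*0^2 + 6) / (2*6) mod 7 = 4
x3 = s^2 - 2 x1 mod 7 = 4^2 - 2*0 = 2
y3 = s (x1 - x3) - y1 mod 7 = 4 * (0 - 2) - 6 = 0

2P = (2, 0)


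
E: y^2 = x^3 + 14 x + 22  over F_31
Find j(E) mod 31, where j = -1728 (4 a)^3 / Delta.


Delta = -16(4 a^3 + 27 b^2) mod 31 = 6
-1728 * (4 a)^3 = -1728 * (4*14)^3 mod 31 = 8
j = 8 * 6^(-1) mod 31 = 22

j = 22 (mod 31)


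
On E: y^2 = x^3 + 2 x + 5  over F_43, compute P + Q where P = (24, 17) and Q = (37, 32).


P != Q, so use the chord formula.
s = (y2 - y1) / (x2 - x1) = (15) / (13) mod 43 = 21
x3 = s^2 - x1 - x2 mod 43 = 21^2 - 24 - 37 = 36
y3 = s (x1 - x3) - y1 mod 43 = 21 * (24 - 36) - 17 = 32

P + Q = (36, 32)


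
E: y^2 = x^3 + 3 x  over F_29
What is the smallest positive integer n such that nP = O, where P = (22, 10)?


Compute successive multiples of P until we hit O:
  1P = (22, 10)
  2P = (5, 16)
  3P = (24, 18)
  4P = (28, 24)
  5P = (7, 25)
  6P = (1, 27)
  7P = (1, 2)
  8P = (7, 4)
  ... (continuing to 13P)
  13P = O

ord(P) = 13


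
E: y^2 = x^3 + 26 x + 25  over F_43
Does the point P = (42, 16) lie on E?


Check whether y^2 = x^3 + 26 x + 25 (mod 43) for (x, y) = (42, 16).
LHS: y^2 = 16^2 mod 43 = 41
RHS: x^3 + 26 x + 25 = 42^3 + 26*42 + 25 mod 43 = 41
LHS = RHS

Yes, on the curve


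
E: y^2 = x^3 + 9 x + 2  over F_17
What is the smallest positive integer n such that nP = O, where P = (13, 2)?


Compute successive multiples of P until we hit O:
  1P = (13, 2)
  2P = (6, 0)
  3P = (13, 15)
  4P = O

ord(P) = 4


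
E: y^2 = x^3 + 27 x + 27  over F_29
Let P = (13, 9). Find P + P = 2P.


Doubling: s = (3 x1^2 + a) / (2 y1)
s = (3*13^2 + 27) / (2*9) mod 29 = 20
x3 = s^2 - 2 x1 mod 29 = 20^2 - 2*13 = 26
y3 = s (x1 - x3) - y1 mod 29 = 20 * (13 - 26) - 9 = 21

2P = (26, 21)


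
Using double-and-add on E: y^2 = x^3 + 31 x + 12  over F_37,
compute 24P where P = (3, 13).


k = 24 = 11000_2 (binary, LSB first: 00011)
Double-and-add from P = (3, 13):
  bit 0 = 0: acc unchanged = O
  bit 1 = 0: acc unchanged = O
  bit 2 = 0: acc unchanged = O
  bit 3 = 1: acc = O + (35, 33) = (35, 33)
  bit 4 = 1: acc = (35, 33) + (30, 28) = (10, 29)

24P = (10, 29)


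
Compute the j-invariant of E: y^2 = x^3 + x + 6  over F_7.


Delta = -16(4 a^3 + 27 b^2) mod 7 = 1
-1728 * (4 a)^3 = -1728 * (4*1)^3 mod 7 = 1
j = 1 * 1^(-1) mod 7 = 1

j = 1 (mod 7)


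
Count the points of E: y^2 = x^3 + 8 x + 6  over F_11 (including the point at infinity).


For each x in F_11, count y with y^2 = x^3 + 8 x + 6 mod 11:
  x = 1: RHS = 4, y in [2, 9]  -> 2 point(s)
  x = 4: RHS = 3, y in [5, 6]  -> 2 point(s)
  x = 7: RHS = 9, y in [3, 8]  -> 2 point(s)
  x = 9: RHS = 4, y in [2, 9]  -> 2 point(s)
Affine points: 8. Add the point at infinity: total = 9.

#E(F_11) = 9


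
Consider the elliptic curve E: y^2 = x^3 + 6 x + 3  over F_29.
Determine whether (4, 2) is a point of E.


Check whether y^2 = x^3 + 6 x + 3 (mod 29) for (x, y) = (4, 2).
LHS: y^2 = 2^2 mod 29 = 4
RHS: x^3 + 6 x + 3 = 4^3 + 6*4 + 3 mod 29 = 4
LHS = RHS

Yes, on the curve


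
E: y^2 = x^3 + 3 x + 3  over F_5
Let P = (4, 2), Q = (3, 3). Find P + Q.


P != Q, so use the chord formula.
s = (y2 - y1) / (x2 - x1) = (1) / (4) mod 5 = 4
x3 = s^2 - x1 - x2 mod 5 = 4^2 - 4 - 3 = 4
y3 = s (x1 - x3) - y1 mod 5 = 4 * (4 - 4) - 2 = 3

P + Q = (4, 3)


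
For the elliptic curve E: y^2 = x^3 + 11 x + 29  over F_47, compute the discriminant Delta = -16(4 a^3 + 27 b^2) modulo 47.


4 a^3 + 27 b^2 = 4*11^3 + 27*29^2 = 5324 + 22707 = 28031
Delta = -16 * (28031) = -448496
Delta mod 47 = 25

Delta = 25 (mod 47)


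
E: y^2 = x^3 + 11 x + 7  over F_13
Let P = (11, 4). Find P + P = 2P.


Doubling: s = (3 x1^2 + a) / (2 y1)
s = (3*11^2 + 11) / (2*4) mod 13 = 11
x3 = s^2 - 2 x1 mod 13 = 11^2 - 2*11 = 8
y3 = s (x1 - x3) - y1 mod 13 = 11 * (11 - 8) - 4 = 3

2P = (8, 3)


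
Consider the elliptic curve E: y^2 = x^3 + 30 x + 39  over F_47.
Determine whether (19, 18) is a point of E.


Check whether y^2 = x^3 + 30 x + 39 (mod 47) for (x, y) = (19, 18).
LHS: y^2 = 18^2 mod 47 = 42
RHS: x^3 + 30 x + 39 = 19^3 + 30*19 + 39 mod 47 = 42
LHS = RHS

Yes, on the curve


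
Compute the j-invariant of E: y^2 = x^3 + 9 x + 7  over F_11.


Delta = -16(4 a^3 + 27 b^2) mod 11 = 2
-1728 * (4 a)^3 = -1728 * (4*9)^3 mod 11 = 6
j = 6 * 2^(-1) mod 11 = 3

j = 3 (mod 11)


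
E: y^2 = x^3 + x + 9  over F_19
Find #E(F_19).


For each x in F_19, count y with y^2 = x^3 + 1 x + 9 mod 19:
  x = 0: RHS = 9, y in [3, 16]  -> 2 point(s)
  x = 1: RHS = 11, y in [7, 12]  -> 2 point(s)
  x = 2: RHS = 0, y in [0]  -> 1 point(s)
  x = 3: RHS = 1, y in [1, 18]  -> 2 point(s)
  x = 4: RHS = 1, y in [1, 18]  -> 2 point(s)
  x = 5: RHS = 6, y in [5, 14]  -> 2 point(s)
  x = 7: RHS = 17, y in [6, 13]  -> 2 point(s)
  x = 8: RHS = 16, y in [4, 15]  -> 2 point(s)
  x = 9: RHS = 6, y in [5, 14]  -> 2 point(s)
  x = 12: RHS = 1, y in [1, 18]  -> 2 point(s)
  x = 15: RHS = 17, y in [6, 13]  -> 2 point(s)
  x = 16: RHS = 17, y in [6, 13]  -> 2 point(s)
  x = 18: RHS = 7, y in [8, 11]  -> 2 point(s)
Affine points: 25. Add the point at infinity: total = 26.

#E(F_19) = 26


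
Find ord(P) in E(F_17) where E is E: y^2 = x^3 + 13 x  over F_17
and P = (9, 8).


Compute successive multiples of P until we hit O:
  1P = (9, 8)
  2P = (0, 0)
  3P = (9, 9)
  4P = O

ord(P) = 4


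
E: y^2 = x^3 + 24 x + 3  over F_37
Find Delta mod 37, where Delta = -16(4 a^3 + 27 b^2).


4 a^3 + 27 b^2 = 4*24^3 + 27*3^2 = 55296 + 243 = 55539
Delta = -16 * (55539) = -888624
Delta mod 37 = 5

Delta = 5 (mod 37)


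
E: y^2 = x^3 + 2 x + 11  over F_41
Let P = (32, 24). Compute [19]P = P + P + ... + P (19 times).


k = 19 = 10011_2 (binary, LSB first: 11001)
Double-and-add from P = (32, 24):
  bit 0 = 1: acc = O + (32, 24) = (32, 24)
  bit 1 = 1: acc = (32, 24) + (13, 26) = (16, 11)
  bit 2 = 0: acc unchanged = (16, 11)
  bit 3 = 0: acc unchanged = (16, 11)
  bit 4 = 1: acc = (16, 11) + (7, 9) = (14, 35)

19P = (14, 35)


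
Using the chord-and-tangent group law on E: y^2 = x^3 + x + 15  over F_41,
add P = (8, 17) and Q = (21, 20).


P != Q, so use the chord formula.
s = (y2 - y1) / (x2 - x1) = (3) / (13) mod 41 = 16
x3 = s^2 - x1 - x2 mod 41 = 16^2 - 8 - 21 = 22
y3 = s (x1 - x3) - y1 mod 41 = 16 * (8 - 22) - 17 = 5

P + Q = (22, 5)


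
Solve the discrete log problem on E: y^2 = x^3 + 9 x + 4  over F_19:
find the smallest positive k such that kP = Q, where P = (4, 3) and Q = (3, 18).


Enumerate multiples of P until we hit Q = (3, 18):
  1P = (4, 3)
  2P = (11, 16)
  3P = (9, 4)
  4P = (3, 1)
  5P = (16, 11)
  6P = (10, 12)
  7P = (12, 4)
  8P = (14, 10)
  9P = (7, 12)
  10P = (17, 15)
  11P = (2, 12)
  12P = (0, 17)
  13P = (13, 0)
  14P = (0, 2)
  15P = (2, 7)
  16P = (17, 4)
  17P = (7, 7)
  18P = (14, 9)
  19P = (12, 15)
  20P = (10, 7)
  21P = (16, 8)
  22P = (3, 18)
Match found at i = 22.

k = 22


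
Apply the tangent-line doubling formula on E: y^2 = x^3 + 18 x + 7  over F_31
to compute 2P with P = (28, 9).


Doubling: s = (3 x1^2 + a) / (2 y1)
s = (3*28^2 + 18) / (2*9) mod 31 = 18
x3 = s^2 - 2 x1 mod 31 = 18^2 - 2*28 = 20
y3 = s (x1 - x3) - y1 mod 31 = 18 * (28 - 20) - 9 = 11

2P = (20, 11)


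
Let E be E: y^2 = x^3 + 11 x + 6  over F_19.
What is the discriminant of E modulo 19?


4 a^3 + 27 b^2 = 4*11^3 + 27*6^2 = 5324 + 972 = 6296
Delta = -16 * (6296) = -100736
Delta mod 19 = 2

Delta = 2 (mod 19)


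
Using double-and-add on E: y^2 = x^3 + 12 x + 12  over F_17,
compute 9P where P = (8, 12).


k = 9 = 1001_2 (binary, LSB first: 1001)
Double-and-add from P = (8, 12):
  bit 0 = 1: acc = O + (8, 12) = (8, 12)
  bit 1 = 0: acc unchanged = (8, 12)
  bit 2 = 0: acc unchanged = (8, 12)
  bit 3 = 1: acc = (8, 12) + (16, 4) = (11, 8)

9P = (11, 8)


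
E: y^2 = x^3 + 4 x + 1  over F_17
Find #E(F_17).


For each x in F_17, count y with y^2 = x^3 + 4 x + 1 mod 17:
  x = 0: RHS = 1, y in [1, 16]  -> 2 point(s)
  x = 2: RHS = 0, y in [0]  -> 1 point(s)
  x = 4: RHS = 13, y in [8, 9]  -> 2 point(s)
  x = 7: RHS = 15, y in [7, 10]  -> 2 point(s)
  x = 8: RHS = 1, y in [1, 16]  -> 2 point(s)
  x = 9: RHS = 1, y in [1, 16]  -> 2 point(s)
  x = 10: RHS = 4, y in [2, 15]  -> 2 point(s)
  x = 11: RHS = 16, y in [4, 13]  -> 2 point(s)
  x = 12: RHS = 9, y in [3, 14]  -> 2 point(s)
  x = 14: RHS = 13, y in [8, 9]  -> 2 point(s)
  x = 15: RHS = 2, y in [6, 11]  -> 2 point(s)
  x = 16: RHS = 13, y in [8, 9]  -> 2 point(s)
Affine points: 23. Add the point at infinity: total = 24.

#E(F_17) = 24


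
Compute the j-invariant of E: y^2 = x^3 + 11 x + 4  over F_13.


Delta = -16(4 a^3 + 27 b^2) mod 13 = 9
-1728 * (4 a)^3 = -1728 * (4*11)^3 mod 13 = 8
j = 8 * 9^(-1) mod 13 = 11

j = 11 (mod 13)


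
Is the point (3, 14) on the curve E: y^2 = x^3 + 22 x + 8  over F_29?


Check whether y^2 = x^3 + 22 x + 8 (mod 29) for (x, y) = (3, 14).
LHS: y^2 = 14^2 mod 29 = 22
RHS: x^3 + 22 x + 8 = 3^3 + 22*3 + 8 mod 29 = 14
LHS != RHS

No, not on the curve


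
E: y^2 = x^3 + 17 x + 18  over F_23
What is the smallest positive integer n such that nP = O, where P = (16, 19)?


Compute successive multiples of P until we hit O:
  1P = (16, 19)
  2P = (3, 2)
  3P = (20, 20)
  4P = (0, 8)
  5P = (9, 16)
  6P = (1, 17)
  7P = (19, 22)
  8P = (12, 8)
  ... (continuing to 22P)
  22P = O

ord(P) = 22


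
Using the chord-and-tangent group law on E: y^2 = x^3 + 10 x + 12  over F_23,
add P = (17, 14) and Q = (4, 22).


P != Q, so use the chord formula.
s = (y2 - y1) / (x2 - x1) = (8) / (10) mod 23 = 10
x3 = s^2 - x1 - x2 mod 23 = 10^2 - 17 - 4 = 10
y3 = s (x1 - x3) - y1 mod 23 = 10 * (17 - 10) - 14 = 10

P + Q = (10, 10)


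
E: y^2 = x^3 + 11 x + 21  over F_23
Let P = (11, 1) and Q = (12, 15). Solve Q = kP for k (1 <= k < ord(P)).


Enumerate multiples of P until we hit Q = (12, 15):
  1P = (11, 1)
  2P = (10, 2)
  3P = (3, 14)
  4P = (12, 15)
Match found at i = 4.

k = 4


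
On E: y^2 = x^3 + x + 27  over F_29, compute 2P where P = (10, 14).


Doubling: s = (3 x1^2 + a) / (2 y1)
s = (3*10^2 + 1) / (2*14) mod 29 = 18
x3 = s^2 - 2 x1 mod 29 = 18^2 - 2*10 = 14
y3 = s (x1 - x3) - y1 mod 29 = 18 * (10 - 14) - 14 = 1

2P = (14, 1)


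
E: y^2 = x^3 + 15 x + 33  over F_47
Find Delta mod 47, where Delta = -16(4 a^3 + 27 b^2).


4 a^3 + 27 b^2 = 4*15^3 + 27*33^2 = 13500 + 29403 = 42903
Delta = -16 * (42903) = -686448
Delta mod 47 = 34

Delta = 34 (mod 47)


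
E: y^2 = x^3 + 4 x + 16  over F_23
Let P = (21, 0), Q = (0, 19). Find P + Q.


P != Q, so use the chord formula.
s = (y2 - y1) / (x2 - x1) = (19) / (2) mod 23 = 21
x3 = s^2 - x1 - x2 mod 23 = 21^2 - 21 - 0 = 6
y3 = s (x1 - x3) - y1 mod 23 = 21 * (21 - 6) - 0 = 16

P + Q = (6, 16)


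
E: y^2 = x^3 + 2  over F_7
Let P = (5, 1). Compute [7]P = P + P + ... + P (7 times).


k = 7 = 111_2 (binary, LSB first: 111)
Double-and-add from P = (5, 1):
  bit 0 = 1: acc = O + (5, 1) = (5, 1)
  bit 1 = 1: acc = (5, 1) + (5, 6) = O
  bit 2 = 1: acc = O + (5, 1) = (5, 1)

7P = (5, 1)


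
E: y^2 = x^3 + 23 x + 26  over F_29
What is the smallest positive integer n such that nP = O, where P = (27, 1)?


Compute successive multiples of P until we hit O:
  1P = (27, 1)
  2P = (13, 12)
  3P = (9, 18)
  4P = (16, 16)
  5P = (2, 15)
  6P = (5, 18)
  7P = (10, 3)
  8P = (17, 20)
  ... (continuing to 24P)
  24P = O

ord(P) = 24


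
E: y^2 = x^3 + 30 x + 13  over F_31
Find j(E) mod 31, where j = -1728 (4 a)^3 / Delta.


Delta = -16(4 a^3 + 27 b^2) mod 31 = 30
-1728 * (4 a)^3 = -1728 * (4*30)^3 mod 31 = 15
j = 15 * 30^(-1) mod 31 = 16

j = 16 (mod 31)


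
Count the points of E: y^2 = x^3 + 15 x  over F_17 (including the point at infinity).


For each x in F_17, count y with y^2 = x^3 + 15 x + 0 mod 17:
  x = 0: RHS = 0, y in [0]  -> 1 point(s)
  x = 1: RHS = 16, y in [4, 13]  -> 2 point(s)
  x = 2: RHS = 4, y in [2, 15]  -> 2 point(s)
  x = 3: RHS = 4, y in [2, 15]  -> 2 point(s)
  x = 5: RHS = 13, y in [8, 9]  -> 2 point(s)
  x = 6: RHS = 0, y in [0]  -> 1 point(s)
  x = 11: RHS = 0, y in [0]  -> 1 point(s)
  x = 12: RHS = 4, y in [2, 15]  -> 2 point(s)
  x = 14: RHS = 13, y in [8, 9]  -> 2 point(s)
  x = 15: RHS = 13, y in [8, 9]  -> 2 point(s)
  x = 16: RHS = 1, y in [1, 16]  -> 2 point(s)
Affine points: 19. Add the point at infinity: total = 20.

#E(F_17) = 20


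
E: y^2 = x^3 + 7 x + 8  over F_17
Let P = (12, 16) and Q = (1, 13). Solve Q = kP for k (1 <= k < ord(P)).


Enumerate multiples of P until we hit Q = (1, 13):
  1P = (12, 16)
  2P = (8, 7)
  3P = (1, 13)
Match found at i = 3.

k = 3


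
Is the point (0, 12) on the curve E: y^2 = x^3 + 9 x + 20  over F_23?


Check whether y^2 = x^3 + 9 x + 20 (mod 23) for (x, y) = (0, 12).
LHS: y^2 = 12^2 mod 23 = 6
RHS: x^3 + 9 x + 20 = 0^3 + 9*0 + 20 mod 23 = 20
LHS != RHS

No, not on the curve


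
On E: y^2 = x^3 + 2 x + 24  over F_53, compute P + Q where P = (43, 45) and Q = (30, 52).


P != Q, so use the chord formula.
s = (y2 - y1) / (x2 - x1) = (7) / (40) mod 53 = 28
x3 = s^2 - x1 - x2 mod 53 = 28^2 - 43 - 30 = 22
y3 = s (x1 - x3) - y1 mod 53 = 28 * (43 - 22) - 45 = 13

P + Q = (22, 13)


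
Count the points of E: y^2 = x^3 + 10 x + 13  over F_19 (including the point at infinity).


For each x in F_19, count y with y^2 = x^3 + 10 x + 13 mod 19:
  x = 1: RHS = 5, y in [9, 10]  -> 2 point(s)
  x = 5: RHS = 17, y in [6, 13]  -> 2 point(s)
  x = 6: RHS = 4, y in [2, 17]  -> 2 point(s)
  x = 8: RHS = 16, y in [4, 15]  -> 2 point(s)
  x = 10: RHS = 11, y in [7, 12]  -> 2 point(s)
  x = 14: RHS = 9, y in [3, 16]  -> 2 point(s)
  x = 15: RHS = 4, y in [2, 17]  -> 2 point(s)
  x = 17: RHS = 4, y in [2, 17]  -> 2 point(s)
Affine points: 16. Add the point at infinity: total = 17.

#E(F_19) = 17


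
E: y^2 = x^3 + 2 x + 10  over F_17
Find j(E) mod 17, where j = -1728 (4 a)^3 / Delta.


Delta = -16(4 a^3 + 27 b^2) mod 17 = 12
-1728 * (4 a)^3 = -1728 * (4*2)^3 mod 17 = 12
j = 12 * 12^(-1) mod 17 = 1

j = 1 (mod 17)


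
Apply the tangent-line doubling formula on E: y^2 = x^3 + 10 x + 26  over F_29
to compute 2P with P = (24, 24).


Doubling: s = (3 x1^2 + a) / (2 y1)
s = (3*24^2 + 10) / (2*24) mod 29 = 6
x3 = s^2 - 2 x1 mod 29 = 6^2 - 2*24 = 17
y3 = s (x1 - x3) - y1 mod 29 = 6 * (24 - 17) - 24 = 18

2P = (17, 18)


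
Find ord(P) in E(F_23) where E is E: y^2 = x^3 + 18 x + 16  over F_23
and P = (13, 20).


Compute successive multiples of P until we hit O:
  1P = (13, 20)
  2P = (0, 4)
  3P = (19, 8)
  4P = (18, 13)
  5P = (5, 1)
  6P = (11, 2)
  7P = (11, 21)
  8P = (5, 22)
  ... (continuing to 13P)
  13P = O

ord(P) = 13


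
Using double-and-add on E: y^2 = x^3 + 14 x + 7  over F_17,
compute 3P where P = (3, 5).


k = 3 = 11_2 (binary, LSB first: 11)
Double-and-add from P = (3, 5):
  bit 0 = 1: acc = O + (3, 5) = (3, 5)
  bit 1 = 1: acc = (3, 5) + (12, 4) = (6, 1)

3P = (6, 1)


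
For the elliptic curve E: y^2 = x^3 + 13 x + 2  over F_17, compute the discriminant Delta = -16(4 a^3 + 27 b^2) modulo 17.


4 a^3 + 27 b^2 = 4*13^3 + 27*2^2 = 8788 + 108 = 8896
Delta = -16 * (8896) = -142336
Delta mod 17 = 5

Delta = 5 (mod 17)


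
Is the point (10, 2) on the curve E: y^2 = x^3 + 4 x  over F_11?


Check whether y^2 = x^3 + 4 x + 0 (mod 11) for (x, y) = (10, 2).
LHS: y^2 = 2^2 mod 11 = 4
RHS: x^3 + 4 x + 0 = 10^3 + 4*10 + 0 mod 11 = 6
LHS != RHS

No, not on the curve


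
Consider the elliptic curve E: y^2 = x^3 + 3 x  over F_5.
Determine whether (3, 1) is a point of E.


Check whether y^2 = x^3 + 3 x + 0 (mod 5) for (x, y) = (3, 1).
LHS: y^2 = 1^2 mod 5 = 1
RHS: x^3 + 3 x + 0 = 3^3 + 3*3 + 0 mod 5 = 1
LHS = RHS

Yes, on the curve


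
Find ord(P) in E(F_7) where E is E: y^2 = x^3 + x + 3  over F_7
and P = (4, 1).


Compute successive multiples of P until we hit O:
  1P = (4, 1)
  2P = (6, 6)
  3P = (5, 0)
  4P = (6, 1)
  5P = (4, 6)
  6P = O

ord(P) = 6


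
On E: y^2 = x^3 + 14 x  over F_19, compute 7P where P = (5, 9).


k = 7 = 111_2 (binary, LSB first: 111)
Double-and-add from P = (5, 9):
  bit 0 = 1: acc = O + (5, 9) = (5, 9)
  bit 1 = 1: acc = (5, 9) + (7, 17) = (4, 14)
  bit 2 = 1: acc = (4, 14) + (16, 8) = (4, 5)

7P = (4, 5)


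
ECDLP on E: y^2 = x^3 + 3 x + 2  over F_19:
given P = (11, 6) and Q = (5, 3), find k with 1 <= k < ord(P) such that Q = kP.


Enumerate multiples of P until we hit Q = (5, 3):
  1P = (11, 6)
  2P = (1, 14)
  3P = (16, 17)
  4P = (9, 6)
  5P = (18, 13)
  6P = (10, 14)
  7P = (5, 3)
Match found at i = 7.

k = 7


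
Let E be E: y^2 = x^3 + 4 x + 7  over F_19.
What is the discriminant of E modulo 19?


4 a^3 + 27 b^2 = 4*4^3 + 27*7^2 = 256 + 1323 = 1579
Delta = -16 * (1579) = -25264
Delta mod 19 = 6

Delta = 6 (mod 19)


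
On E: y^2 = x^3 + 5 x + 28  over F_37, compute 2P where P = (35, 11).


Doubling: s = (3 x1^2 + a) / (2 y1)
s = (3*35^2 + 5) / (2*11) mod 37 = 26
x3 = s^2 - 2 x1 mod 37 = 26^2 - 2*35 = 14
y3 = s (x1 - x3) - y1 mod 37 = 26 * (35 - 14) - 11 = 17

2P = (14, 17)


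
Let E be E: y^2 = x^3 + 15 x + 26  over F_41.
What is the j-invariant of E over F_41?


Delta = -16(4 a^3 + 27 b^2) mod 41 = 40
-1728 * (4 a)^3 = -1728 * (4*15)^3 mod 41 = 10
j = 10 * 40^(-1) mod 41 = 31

j = 31 (mod 41)


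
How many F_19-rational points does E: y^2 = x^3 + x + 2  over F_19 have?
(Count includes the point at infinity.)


For each x in F_19, count y with y^2 = x^3 + 1 x + 2 mod 19:
  x = 1: RHS = 4, y in [2, 17]  -> 2 point(s)
  x = 8: RHS = 9, y in [3, 16]  -> 2 point(s)
  x = 10: RHS = 5, y in [9, 10]  -> 2 point(s)
  x = 14: RHS = 5, y in [9, 10]  -> 2 point(s)
  x = 17: RHS = 11, y in [7, 12]  -> 2 point(s)
  x = 18: RHS = 0, y in [0]  -> 1 point(s)
Affine points: 11. Add the point at infinity: total = 12.

#E(F_19) = 12


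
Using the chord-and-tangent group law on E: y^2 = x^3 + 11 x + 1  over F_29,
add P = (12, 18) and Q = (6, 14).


P != Q, so use the chord formula.
s = (y2 - y1) / (x2 - x1) = (25) / (23) mod 29 = 20
x3 = s^2 - x1 - x2 mod 29 = 20^2 - 12 - 6 = 5
y3 = s (x1 - x3) - y1 mod 29 = 20 * (12 - 5) - 18 = 6

P + Q = (5, 6)


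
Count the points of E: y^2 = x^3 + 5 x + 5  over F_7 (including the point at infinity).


For each x in F_7, count y with y^2 = x^3 + 5 x + 5 mod 7:
  x = 1: RHS = 4, y in [2, 5]  -> 2 point(s)
  x = 2: RHS = 2, y in [3, 4]  -> 2 point(s)
  x = 5: RHS = 1, y in [1, 6]  -> 2 point(s)
Affine points: 6. Add the point at infinity: total = 7.

#E(F_7) = 7


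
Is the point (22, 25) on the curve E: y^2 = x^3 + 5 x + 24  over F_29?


Check whether y^2 = x^3 + 5 x + 24 (mod 29) for (x, y) = (22, 25).
LHS: y^2 = 25^2 mod 29 = 16
RHS: x^3 + 5 x + 24 = 22^3 + 5*22 + 24 mod 29 = 23
LHS != RHS

No, not on the curve


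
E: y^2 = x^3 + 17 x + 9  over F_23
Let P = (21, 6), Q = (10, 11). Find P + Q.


P != Q, so use the chord formula.
s = (y2 - y1) / (x2 - x1) = (5) / (12) mod 23 = 10
x3 = s^2 - x1 - x2 mod 23 = 10^2 - 21 - 10 = 0
y3 = s (x1 - x3) - y1 mod 23 = 10 * (21 - 0) - 6 = 20

P + Q = (0, 20)


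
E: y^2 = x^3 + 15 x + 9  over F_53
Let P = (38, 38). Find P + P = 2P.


Doubling: s = (3 x1^2 + a) / (2 y1)
s = (3*38^2 + 15) / (2*38) mod 53 = 30
x3 = s^2 - 2 x1 mod 53 = 30^2 - 2*38 = 29
y3 = s (x1 - x3) - y1 mod 53 = 30 * (38 - 29) - 38 = 20

2P = (29, 20)


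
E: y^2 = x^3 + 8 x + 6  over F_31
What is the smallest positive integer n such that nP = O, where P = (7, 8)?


Compute successive multiples of P until we hit O:
  1P = (7, 8)
  2P = (17, 23)
  3P = (17, 8)
  4P = (7, 23)
  5P = O

ord(P) = 5


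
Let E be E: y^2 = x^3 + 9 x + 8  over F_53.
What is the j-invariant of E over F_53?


Delta = -16(4 a^3 + 27 b^2) mod 53 = 2
-1728 * (4 a)^3 = -1728 * (4*9)^3 mod 53 = 18
j = 18 * 2^(-1) mod 53 = 9

j = 9 (mod 53)


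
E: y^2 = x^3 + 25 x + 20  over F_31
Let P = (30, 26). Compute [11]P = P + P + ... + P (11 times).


k = 11 = 1011_2 (binary, LSB first: 1101)
Double-and-add from P = (30, 26):
  bit 0 = 1: acc = O + (30, 26) = (30, 26)
  bit 1 = 1: acc = (30, 26) + (21, 17) = (12, 23)
  bit 2 = 0: acc unchanged = (12, 23)
  bit 3 = 1: acc = (12, 23) + (0, 12) = (8, 22)

11P = (8, 22)


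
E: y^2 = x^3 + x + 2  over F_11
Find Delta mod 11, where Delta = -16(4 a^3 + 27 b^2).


4 a^3 + 27 b^2 = 4*1^3 + 27*2^2 = 4 + 108 = 112
Delta = -16 * (112) = -1792
Delta mod 11 = 1

Delta = 1 (mod 11)


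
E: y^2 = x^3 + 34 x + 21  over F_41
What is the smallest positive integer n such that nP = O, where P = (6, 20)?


Compute successive multiples of P until we hit O:
  1P = (6, 20)
  2P = (21, 19)
  3P = (12, 5)
  4P = (19, 33)
  5P = (17, 10)
  6P = (9, 20)
  7P = (26, 21)
  8P = (13, 35)
  ... (continuing to 33P)
  33P = O

ord(P) = 33


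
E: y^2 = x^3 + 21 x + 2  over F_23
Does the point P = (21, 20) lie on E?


Check whether y^2 = x^3 + 21 x + 2 (mod 23) for (x, y) = (21, 20).
LHS: y^2 = 20^2 mod 23 = 9
RHS: x^3 + 21 x + 2 = 21^3 + 21*21 + 2 mod 23 = 21
LHS != RHS

No, not on the curve


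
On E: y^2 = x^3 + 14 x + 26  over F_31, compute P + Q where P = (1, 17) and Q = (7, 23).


P != Q, so use the chord formula.
s = (y2 - y1) / (x2 - x1) = (6) / (6) mod 31 = 1
x3 = s^2 - x1 - x2 mod 31 = 1^2 - 1 - 7 = 24
y3 = s (x1 - x3) - y1 mod 31 = 1 * (1 - 24) - 17 = 22

P + Q = (24, 22)


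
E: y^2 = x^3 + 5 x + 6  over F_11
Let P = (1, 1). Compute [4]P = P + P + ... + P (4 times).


k = 4 = 100_2 (binary, LSB first: 001)
Double-and-add from P = (1, 1):
  bit 0 = 0: acc unchanged = O
  bit 1 = 0: acc unchanged = O
  bit 2 = 1: acc = O + (3, 9) = (3, 9)

4P = (3, 9)


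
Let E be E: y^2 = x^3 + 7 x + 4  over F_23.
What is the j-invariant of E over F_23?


Delta = -16(4 a^3 + 27 b^2) mod 23 = 1
-1728 * (4 a)^3 = -1728 * (4*7)^3 mod 23 = 16
j = 16 * 1^(-1) mod 23 = 16

j = 16 (mod 23)


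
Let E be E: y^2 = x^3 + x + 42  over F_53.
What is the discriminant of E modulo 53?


4 a^3 + 27 b^2 = 4*1^3 + 27*42^2 = 4 + 47628 = 47632
Delta = -16 * (47632) = -762112
Delta mod 53 = 28

Delta = 28 (mod 53)


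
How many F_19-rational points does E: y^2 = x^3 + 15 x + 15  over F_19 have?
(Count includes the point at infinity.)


For each x in F_19, count y with y^2 = x^3 + 15 x + 15 mod 19:
  x = 3: RHS = 11, y in [7, 12]  -> 2 point(s)
  x = 4: RHS = 6, y in [5, 14]  -> 2 point(s)
  x = 5: RHS = 6, y in [5, 14]  -> 2 point(s)
  x = 6: RHS = 17, y in [6, 13]  -> 2 point(s)
  x = 7: RHS = 7, y in [8, 11]  -> 2 point(s)
  x = 8: RHS = 1, y in [1, 18]  -> 2 point(s)
  x = 9: RHS = 5, y in [9, 10]  -> 2 point(s)
  x = 10: RHS = 6, y in [5, 14]  -> 2 point(s)
  x = 12: RHS = 4, y in [2, 17]  -> 2 point(s)
  x = 14: RHS = 5, y in [9, 10]  -> 2 point(s)
  x = 15: RHS = 5, y in [9, 10]  -> 2 point(s)
  x = 16: RHS = 0, y in [0]  -> 1 point(s)
Affine points: 23. Add the point at infinity: total = 24.

#E(F_19) = 24


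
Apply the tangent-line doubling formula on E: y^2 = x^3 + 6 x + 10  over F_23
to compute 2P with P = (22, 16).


Doubling: s = (3 x1^2 + a) / (2 y1)
s = (3*22^2 + 6) / (2*16) mod 23 = 1
x3 = s^2 - 2 x1 mod 23 = 1^2 - 2*22 = 3
y3 = s (x1 - x3) - y1 mod 23 = 1 * (22 - 3) - 16 = 3

2P = (3, 3)
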